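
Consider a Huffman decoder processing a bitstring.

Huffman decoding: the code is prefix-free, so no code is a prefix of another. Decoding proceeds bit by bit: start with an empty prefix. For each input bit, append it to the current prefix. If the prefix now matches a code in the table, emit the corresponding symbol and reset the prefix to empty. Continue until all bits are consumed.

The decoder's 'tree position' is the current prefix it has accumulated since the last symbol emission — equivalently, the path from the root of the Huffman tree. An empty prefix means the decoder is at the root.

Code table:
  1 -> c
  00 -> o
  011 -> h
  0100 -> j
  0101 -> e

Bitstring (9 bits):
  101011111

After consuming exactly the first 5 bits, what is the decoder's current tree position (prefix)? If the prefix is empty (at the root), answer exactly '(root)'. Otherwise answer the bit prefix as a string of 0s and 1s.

Answer: (root)

Derivation:
Bit 0: prefix='1' -> emit 'c', reset
Bit 1: prefix='0' (no match yet)
Bit 2: prefix='01' (no match yet)
Bit 3: prefix='010' (no match yet)
Bit 4: prefix='0101' -> emit 'e', reset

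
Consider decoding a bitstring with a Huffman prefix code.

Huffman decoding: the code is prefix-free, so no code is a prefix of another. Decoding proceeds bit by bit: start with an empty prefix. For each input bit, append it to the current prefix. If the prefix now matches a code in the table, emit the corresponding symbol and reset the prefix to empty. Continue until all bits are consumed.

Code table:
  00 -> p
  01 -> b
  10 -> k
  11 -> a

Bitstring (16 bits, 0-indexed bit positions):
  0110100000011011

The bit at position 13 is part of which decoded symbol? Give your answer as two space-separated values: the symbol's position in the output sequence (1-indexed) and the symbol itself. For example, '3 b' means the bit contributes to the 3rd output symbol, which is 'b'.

Bit 0: prefix='0' (no match yet)
Bit 1: prefix='01' -> emit 'b', reset
Bit 2: prefix='1' (no match yet)
Bit 3: prefix='10' -> emit 'k', reset
Bit 4: prefix='1' (no match yet)
Bit 5: prefix='10' -> emit 'k', reset
Bit 6: prefix='0' (no match yet)
Bit 7: prefix='00' -> emit 'p', reset
Bit 8: prefix='0' (no match yet)
Bit 9: prefix='00' -> emit 'p', reset
Bit 10: prefix='0' (no match yet)
Bit 11: prefix='01' -> emit 'b', reset
Bit 12: prefix='1' (no match yet)
Bit 13: prefix='10' -> emit 'k', reset
Bit 14: prefix='1' (no match yet)
Bit 15: prefix='11' -> emit 'a', reset

Answer: 7 k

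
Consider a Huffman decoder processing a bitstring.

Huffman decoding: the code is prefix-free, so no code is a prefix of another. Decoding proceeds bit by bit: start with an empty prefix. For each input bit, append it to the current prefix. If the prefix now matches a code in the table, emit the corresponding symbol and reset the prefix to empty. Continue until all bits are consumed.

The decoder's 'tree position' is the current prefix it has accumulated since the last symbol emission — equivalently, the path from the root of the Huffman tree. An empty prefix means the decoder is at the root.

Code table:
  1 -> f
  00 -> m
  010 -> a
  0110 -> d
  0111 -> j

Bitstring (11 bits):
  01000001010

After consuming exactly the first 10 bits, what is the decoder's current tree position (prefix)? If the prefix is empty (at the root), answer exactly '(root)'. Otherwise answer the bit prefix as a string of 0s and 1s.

Answer: 01

Derivation:
Bit 0: prefix='0' (no match yet)
Bit 1: prefix='01' (no match yet)
Bit 2: prefix='010' -> emit 'a', reset
Bit 3: prefix='0' (no match yet)
Bit 4: prefix='00' -> emit 'm', reset
Bit 5: prefix='0' (no match yet)
Bit 6: prefix='00' -> emit 'm', reset
Bit 7: prefix='1' -> emit 'f', reset
Bit 8: prefix='0' (no match yet)
Bit 9: prefix='01' (no match yet)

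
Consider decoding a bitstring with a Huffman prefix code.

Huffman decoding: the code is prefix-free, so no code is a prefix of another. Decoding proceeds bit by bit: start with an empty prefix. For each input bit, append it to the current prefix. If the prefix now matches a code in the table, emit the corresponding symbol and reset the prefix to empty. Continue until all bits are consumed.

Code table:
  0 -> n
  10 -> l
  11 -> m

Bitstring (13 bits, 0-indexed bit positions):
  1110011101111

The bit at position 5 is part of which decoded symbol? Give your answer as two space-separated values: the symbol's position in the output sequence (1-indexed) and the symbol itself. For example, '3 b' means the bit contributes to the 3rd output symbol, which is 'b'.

Answer: 4 m

Derivation:
Bit 0: prefix='1' (no match yet)
Bit 1: prefix='11' -> emit 'm', reset
Bit 2: prefix='1' (no match yet)
Bit 3: prefix='10' -> emit 'l', reset
Bit 4: prefix='0' -> emit 'n', reset
Bit 5: prefix='1' (no match yet)
Bit 6: prefix='11' -> emit 'm', reset
Bit 7: prefix='1' (no match yet)
Bit 8: prefix='10' -> emit 'l', reset
Bit 9: prefix='1' (no match yet)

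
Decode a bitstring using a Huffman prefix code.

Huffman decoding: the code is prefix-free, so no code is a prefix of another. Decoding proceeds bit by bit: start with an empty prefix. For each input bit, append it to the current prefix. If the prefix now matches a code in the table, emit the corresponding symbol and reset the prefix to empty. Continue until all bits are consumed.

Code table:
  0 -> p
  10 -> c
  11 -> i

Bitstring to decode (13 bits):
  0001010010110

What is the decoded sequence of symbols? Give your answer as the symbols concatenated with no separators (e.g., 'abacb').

Bit 0: prefix='0' -> emit 'p', reset
Bit 1: prefix='0' -> emit 'p', reset
Bit 2: prefix='0' -> emit 'p', reset
Bit 3: prefix='1' (no match yet)
Bit 4: prefix='10' -> emit 'c', reset
Bit 5: prefix='1' (no match yet)
Bit 6: prefix='10' -> emit 'c', reset
Bit 7: prefix='0' -> emit 'p', reset
Bit 8: prefix='1' (no match yet)
Bit 9: prefix='10' -> emit 'c', reset
Bit 10: prefix='1' (no match yet)
Bit 11: prefix='11' -> emit 'i', reset
Bit 12: prefix='0' -> emit 'p', reset

Answer: pppccpcip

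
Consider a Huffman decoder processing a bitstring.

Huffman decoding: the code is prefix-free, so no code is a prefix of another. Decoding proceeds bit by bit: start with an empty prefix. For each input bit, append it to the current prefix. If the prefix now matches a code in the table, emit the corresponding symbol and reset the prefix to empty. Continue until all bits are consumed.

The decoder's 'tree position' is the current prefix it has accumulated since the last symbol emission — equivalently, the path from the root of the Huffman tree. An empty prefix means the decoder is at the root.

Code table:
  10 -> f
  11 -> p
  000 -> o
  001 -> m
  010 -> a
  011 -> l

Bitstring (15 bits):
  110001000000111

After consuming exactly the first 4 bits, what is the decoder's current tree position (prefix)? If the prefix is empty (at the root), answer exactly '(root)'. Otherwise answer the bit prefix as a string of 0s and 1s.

Bit 0: prefix='1' (no match yet)
Bit 1: prefix='11' -> emit 'p', reset
Bit 2: prefix='0' (no match yet)
Bit 3: prefix='00' (no match yet)

Answer: 00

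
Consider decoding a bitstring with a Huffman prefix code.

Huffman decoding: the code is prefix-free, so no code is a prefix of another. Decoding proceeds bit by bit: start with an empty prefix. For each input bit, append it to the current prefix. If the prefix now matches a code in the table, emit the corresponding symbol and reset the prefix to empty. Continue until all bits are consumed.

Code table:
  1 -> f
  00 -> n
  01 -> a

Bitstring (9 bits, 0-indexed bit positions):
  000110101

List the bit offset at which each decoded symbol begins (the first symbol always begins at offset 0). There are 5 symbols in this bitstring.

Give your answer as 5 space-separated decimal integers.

Answer: 0 2 4 5 7

Derivation:
Bit 0: prefix='0' (no match yet)
Bit 1: prefix='00' -> emit 'n', reset
Bit 2: prefix='0' (no match yet)
Bit 3: prefix='01' -> emit 'a', reset
Bit 4: prefix='1' -> emit 'f', reset
Bit 5: prefix='0' (no match yet)
Bit 6: prefix='01' -> emit 'a', reset
Bit 7: prefix='0' (no match yet)
Bit 8: prefix='01' -> emit 'a', reset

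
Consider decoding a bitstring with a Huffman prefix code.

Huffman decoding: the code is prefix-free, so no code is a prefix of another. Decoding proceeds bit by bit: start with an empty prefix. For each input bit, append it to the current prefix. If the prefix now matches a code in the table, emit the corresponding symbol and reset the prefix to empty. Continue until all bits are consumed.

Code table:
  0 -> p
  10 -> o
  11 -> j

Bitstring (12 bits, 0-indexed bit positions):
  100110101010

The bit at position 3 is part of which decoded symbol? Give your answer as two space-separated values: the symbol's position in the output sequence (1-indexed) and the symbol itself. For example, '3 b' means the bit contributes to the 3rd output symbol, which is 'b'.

Bit 0: prefix='1' (no match yet)
Bit 1: prefix='10' -> emit 'o', reset
Bit 2: prefix='0' -> emit 'p', reset
Bit 3: prefix='1' (no match yet)
Bit 4: prefix='11' -> emit 'j', reset
Bit 5: prefix='0' -> emit 'p', reset
Bit 6: prefix='1' (no match yet)
Bit 7: prefix='10' -> emit 'o', reset

Answer: 3 j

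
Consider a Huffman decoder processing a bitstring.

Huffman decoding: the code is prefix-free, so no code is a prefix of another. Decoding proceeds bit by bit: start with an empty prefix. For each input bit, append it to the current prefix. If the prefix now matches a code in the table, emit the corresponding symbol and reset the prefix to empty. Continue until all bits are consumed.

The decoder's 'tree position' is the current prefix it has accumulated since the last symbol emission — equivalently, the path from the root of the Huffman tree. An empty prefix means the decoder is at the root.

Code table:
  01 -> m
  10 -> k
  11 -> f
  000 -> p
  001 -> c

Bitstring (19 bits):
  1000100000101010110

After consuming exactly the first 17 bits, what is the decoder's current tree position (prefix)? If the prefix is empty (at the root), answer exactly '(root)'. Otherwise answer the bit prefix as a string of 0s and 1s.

Answer: (root)

Derivation:
Bit 0: prefix='1' (no match yet)
Bit 1: prefix='10' -> emit 'k', reset
Bit 2: prefix='0' (no match yet)
Bit 3: prefix='00' (no match yet)
Bit 4: prefix='001' -> emit 'c', reset
Bit 5: prefix='0' (no match yet)
Bit 6: prefix='00' (no match yet)
Bit 7: prefix='000' -> emit 'p', reset
Bit 8: prefix='0' (no match yet)
Bit 9: prefix='00' (no match yet)
Bit 10: prefix='001' -> emit 'c', reset
Bit 11: prefix='0' (no match yet)
Bit 12: prefix='01' -> emit 'm', reset
Bit 13: prefix='0' (no match yet)
Bit 14: prefix='01' -> emit 'm', reset
Bit 15: prefix='0' (no match yet)
Bit 16: prefix='01' -> emit 'm', reset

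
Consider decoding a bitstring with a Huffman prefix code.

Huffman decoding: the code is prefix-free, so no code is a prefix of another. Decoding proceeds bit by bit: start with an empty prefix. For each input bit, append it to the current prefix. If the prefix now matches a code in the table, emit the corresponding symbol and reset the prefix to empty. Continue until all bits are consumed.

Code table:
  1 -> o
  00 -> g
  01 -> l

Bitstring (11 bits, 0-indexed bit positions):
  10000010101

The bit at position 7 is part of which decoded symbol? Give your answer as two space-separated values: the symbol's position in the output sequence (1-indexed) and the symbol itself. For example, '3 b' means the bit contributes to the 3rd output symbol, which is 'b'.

Answer: 5 l

Derivation:
Bit 0: prefix='1' -> emit 'o', reset
Bit 1: prefix='0' (no match yet)
Bit 2: prefix='00' -> emit 'g', reset
Bit 3: prefix='0' (no match yet)
Bit 4: prefix='00' -> emit 'g', reset
Bit 5: prefix='0' (no match yet)
Bit 6: prefix='01' -> emit 'l', reset
Bit 7: prefix='0' (no match yet)
Bit 8: prefix='01' -> emit 'l', reset
Bit 9: prefix='0' (no match yet)
Bit 10: prefix='01' -> emit 'l', reset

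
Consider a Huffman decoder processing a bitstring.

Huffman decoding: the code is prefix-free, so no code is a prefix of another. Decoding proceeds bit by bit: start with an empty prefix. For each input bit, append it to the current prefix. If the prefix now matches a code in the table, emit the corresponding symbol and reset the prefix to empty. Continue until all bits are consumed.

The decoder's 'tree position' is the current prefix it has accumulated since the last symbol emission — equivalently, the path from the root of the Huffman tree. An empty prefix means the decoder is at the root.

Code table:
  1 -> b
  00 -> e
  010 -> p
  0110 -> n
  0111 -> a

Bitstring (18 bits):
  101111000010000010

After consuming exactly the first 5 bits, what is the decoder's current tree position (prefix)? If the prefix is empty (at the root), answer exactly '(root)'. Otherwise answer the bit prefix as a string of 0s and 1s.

Answer: (root)

Derivation:
Bit 0: prefix='1' -> emit 'b', reset
Bit 1: prefix='0' (no match yet)
Bit 2: prefix='01' (no match yet)
Bit 3: prefix='011' (no match yet)
Bit 4: prefix='0111' -> emit 'a', reset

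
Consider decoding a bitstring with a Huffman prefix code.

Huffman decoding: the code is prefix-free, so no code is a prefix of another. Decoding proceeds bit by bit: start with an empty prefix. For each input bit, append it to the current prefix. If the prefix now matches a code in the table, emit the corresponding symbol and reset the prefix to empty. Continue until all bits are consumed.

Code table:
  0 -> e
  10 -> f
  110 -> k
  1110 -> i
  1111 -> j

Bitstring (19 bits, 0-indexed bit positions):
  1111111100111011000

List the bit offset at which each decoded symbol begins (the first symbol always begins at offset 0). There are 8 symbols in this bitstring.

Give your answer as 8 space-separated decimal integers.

Answer: 0 4 8 9 10 14 17 18

Derivation:
Bit 0: prefix='1' (no match yet)
Bit 1: prefix='11' (no match yet)
Bit 2: prefix='111' (no match yet)
Bit 3: prefix='1111' -> emit 'j', reset
Bit 4: prefix='1' (no match yet)
Bit 5: prefix='11' (no match yet)
Bit 6: prefix='111' (no match yet)
Bit 7: prefix='1111' -> emit 'j', reset
Bit 8: prefix='0' -> emit 'e', reset
Bit 9: prefix='0' -> emit 'e', reset
Bit 10: prefix='1' (no match yet)
Bit 11: prefix='11' (no match yet)
Bit 12: prefix='111' (no match yet)
Bit 13: prefix='1110' -> emit 'i', reset
Bit 14: prefix='1' (no match yet)
Bit 15: prefix='11' (no match yet)
Bit 16: prefix='110' -> emit 'k', reset
Bit 17: prefix='0' -> emit 'e', reset
Bit 18: prefix='0' -> emit 'e', reset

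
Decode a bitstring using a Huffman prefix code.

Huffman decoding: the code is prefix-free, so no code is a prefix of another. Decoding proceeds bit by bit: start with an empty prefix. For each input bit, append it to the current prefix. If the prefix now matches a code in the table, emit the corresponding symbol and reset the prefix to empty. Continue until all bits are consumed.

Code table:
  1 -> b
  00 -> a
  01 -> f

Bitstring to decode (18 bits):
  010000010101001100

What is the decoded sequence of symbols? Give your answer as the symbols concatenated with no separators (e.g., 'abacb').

Answer: faafffabba

Derivation:
Bit 0: prefix='0' (no match yet)
Bit 1: prefix='01' -> emit 'f', reset
Bit 2: prefix='0' (no match yet)
Bit 3: prefix='00' -> emit 'a', reset
Bit 4: prefix='0' (no match yet)
Bit 5: prefix='00' -> emit 'a', reset
Bit 6: prefix='0' (no match yet)
Bit 7: prefix='01' -> emit 'f', reset
Bit 8: prefix='0' (no match yet)
Bit 9: prefix='01' -> emit 'f', reset
Bit 10: prefix='0' (no match yet)
Bit 11: prefix='01' -> emit 'f', reset
Bit 12: prefix='0' (no match yet)
Bit 13: prefix='00' -> emit 'a', reset
Bit 14: prefix='1' -> emit 'b', reset
Bit 15: prefix='1' -> emit 'b', reset
Bit 16: prefix='0' (no match yet)
Bit 17: prefix='00' -> emit 'a', reset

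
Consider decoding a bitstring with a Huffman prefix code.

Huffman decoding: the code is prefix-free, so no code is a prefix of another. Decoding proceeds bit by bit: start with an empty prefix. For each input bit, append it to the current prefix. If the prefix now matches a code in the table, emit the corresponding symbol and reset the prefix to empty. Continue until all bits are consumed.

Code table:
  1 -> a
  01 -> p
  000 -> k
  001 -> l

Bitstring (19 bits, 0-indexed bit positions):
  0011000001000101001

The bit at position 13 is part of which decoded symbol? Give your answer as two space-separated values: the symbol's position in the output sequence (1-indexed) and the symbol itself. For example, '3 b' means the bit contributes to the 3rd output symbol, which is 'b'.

Answer: 6 a

Derivation:
Bit 0: prefix='0' (no match yet)
Bit 1: prefix='00' (no match yet)
Bit 2: prefix='001' -> emit 'l', reset
Bit 3: prefix='1' -> emit 'a', reset
Bit 4: prefix='0' (no match yet)
Bit 5: prefix='00' (no match yet)
Bit 6: prefix='000' -> emit 'k', reset
Bit 7: prefix='0' (no match yet)
Bit 8: prefix='00' (no match yet)
Bit 9: prefix='001' -> emit 'l', reset
Bit 10: prefix='0' (no match yet)
Bit 11: prefix='00' (no match yet)
Bit 12: prefix='000' -> emit 'k', reset
Bit 13: prefix='1' -> emit 'a', reset
Bit 14: prefix='0' (no match yet)
Bit 15: prefix='01' -> emit 'p', reset
Bit 16: prefix='0' (no match yet)
Bit 17: prefix='00' (no match yet)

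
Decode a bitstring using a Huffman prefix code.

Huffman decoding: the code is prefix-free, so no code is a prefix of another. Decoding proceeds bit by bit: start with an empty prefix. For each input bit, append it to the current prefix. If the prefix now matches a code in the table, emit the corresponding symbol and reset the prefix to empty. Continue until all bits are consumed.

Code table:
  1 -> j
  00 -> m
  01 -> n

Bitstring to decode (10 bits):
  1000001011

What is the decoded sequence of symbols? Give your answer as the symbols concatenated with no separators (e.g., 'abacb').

Answer: jmmnnj

Derivation:
Bit 0: prefix='1' -> emit 'j', reset
Bit 1: prefix='0' (no match yet)
Bit 2: prefix='00' -> emit 'm', reset
Bit 3: prefix='0' (no match yet)
Bit 4: prefix='00' -> emit 'm', reset
Bit 5: prefix='0' (no match yet)
Bit 6: prefix='01' -> emit 'n', reset
Bit 7: prefix='0' (no match yet)
Bit 8: prefix='01' -> emit 'n', reset
Bit 9: prefix='1' -> emit 'j', reset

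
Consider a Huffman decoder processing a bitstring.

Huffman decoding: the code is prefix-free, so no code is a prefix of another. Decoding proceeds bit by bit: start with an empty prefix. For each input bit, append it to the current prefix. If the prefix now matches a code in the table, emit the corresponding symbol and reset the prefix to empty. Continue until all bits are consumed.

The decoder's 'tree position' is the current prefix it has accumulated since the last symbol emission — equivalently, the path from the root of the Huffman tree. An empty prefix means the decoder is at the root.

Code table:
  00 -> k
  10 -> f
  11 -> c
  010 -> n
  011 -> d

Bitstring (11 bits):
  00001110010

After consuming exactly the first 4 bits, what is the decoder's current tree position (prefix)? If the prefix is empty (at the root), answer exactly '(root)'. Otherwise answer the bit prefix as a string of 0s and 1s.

Bit 0: prefix='0' (no match yet)
Bit 1: prefix='00' -> emit 'k', reset
Bit 2: prefix='0' (no match yet)
Bit 3: prefix='00' -> emit 'k', reset

Answer: (root)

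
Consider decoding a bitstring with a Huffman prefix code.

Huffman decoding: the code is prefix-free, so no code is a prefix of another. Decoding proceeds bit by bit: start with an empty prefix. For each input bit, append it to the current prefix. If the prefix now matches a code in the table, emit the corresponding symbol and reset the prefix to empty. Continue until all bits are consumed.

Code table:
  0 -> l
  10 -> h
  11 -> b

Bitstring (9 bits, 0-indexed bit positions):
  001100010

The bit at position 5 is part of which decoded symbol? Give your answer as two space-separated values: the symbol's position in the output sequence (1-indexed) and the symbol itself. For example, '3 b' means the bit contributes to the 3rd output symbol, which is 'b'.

Bit 0: prefix='0' -> emit 'l', reset
Bit 1: prefix='0' -> emit 'l', reset
Bit 2: prefix='1' (no match yet)
Bit 3: prefix='11' -> emit 'b', reset
Bit 4: prefix='0' -> emit 'l', reset
Bit 5: prefix='0' -> emit 'l', reset
Bit 6: prefix='0' -> emit 'l', reset
Bit 7: prefix='1' (no match yet)
Bit 8: prefix='10' -> emit 'h', reset

Answer: 5 l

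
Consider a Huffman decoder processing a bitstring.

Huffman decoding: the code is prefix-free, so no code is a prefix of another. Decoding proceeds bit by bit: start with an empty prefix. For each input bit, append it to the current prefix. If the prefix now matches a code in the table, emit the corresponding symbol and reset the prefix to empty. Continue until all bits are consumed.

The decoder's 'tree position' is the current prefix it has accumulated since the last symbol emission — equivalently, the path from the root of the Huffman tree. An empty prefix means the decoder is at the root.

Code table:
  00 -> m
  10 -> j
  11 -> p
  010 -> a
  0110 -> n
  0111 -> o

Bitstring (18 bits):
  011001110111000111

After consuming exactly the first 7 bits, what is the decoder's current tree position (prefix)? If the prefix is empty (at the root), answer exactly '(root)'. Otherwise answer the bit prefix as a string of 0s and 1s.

Answer: 011

Derivation:
Bit 0: prefix='0' (no match yet)
Bit 1: prefix='01' (no match yet)
Bit 2: prefix='011' (no match yet)
Bit 3: prefix='0110' -> emit 'n', reset
Bit 4: prefix='0' (no match yet)
Bit 5: prefix='01' (no match yet)
Bit 6: prefix='011' (no match yet)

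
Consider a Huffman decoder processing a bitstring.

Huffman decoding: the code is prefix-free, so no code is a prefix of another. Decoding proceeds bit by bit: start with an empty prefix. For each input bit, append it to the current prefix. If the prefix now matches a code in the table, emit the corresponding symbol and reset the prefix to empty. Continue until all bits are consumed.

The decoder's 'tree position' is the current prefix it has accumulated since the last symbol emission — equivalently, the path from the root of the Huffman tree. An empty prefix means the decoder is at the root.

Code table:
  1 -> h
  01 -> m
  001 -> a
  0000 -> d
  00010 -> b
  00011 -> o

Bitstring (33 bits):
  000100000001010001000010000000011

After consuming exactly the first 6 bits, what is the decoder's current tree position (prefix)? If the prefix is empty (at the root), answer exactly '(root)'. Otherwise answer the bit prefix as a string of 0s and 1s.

Answer: 0

Derivation:
Bit 0: prefix='0' (no match yet)
Bit 1: prefix='00' (no match yet)
Bit 2: prefix='000' (no match yet)
Bit 3: prefix='0001' (no match yet)
Bit 4: prefix='00010' -> emit 'b', reset
Bit 5: prefix='0' (no match yet)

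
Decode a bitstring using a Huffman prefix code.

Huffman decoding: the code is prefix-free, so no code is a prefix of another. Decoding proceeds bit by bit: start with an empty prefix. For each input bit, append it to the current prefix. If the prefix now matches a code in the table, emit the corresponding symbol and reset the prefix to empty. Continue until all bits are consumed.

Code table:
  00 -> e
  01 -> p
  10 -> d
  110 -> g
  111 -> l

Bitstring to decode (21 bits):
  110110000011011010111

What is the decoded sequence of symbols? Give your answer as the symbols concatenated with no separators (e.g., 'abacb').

Bit 0: prefix='1' (no match yet)
Bit 1: prefix='11' (no match yet)
Bit 2: prefix='110' -> emit 'g', reset
Bit 3: prefix='1' (no match yet)
Bit 4: prefix='11' (no match yet)
Bit 5: prefix='110' -> emit 'g', reset
Bit 6: prefix='0' (no match yet)
Bit 7: prefix='00' -> emit 'e', reset
Bit 8: prefix='0' (no match yet)
Bit 9: prefix='00' -> emit 'e', reset
Bit 10: prefix='1' (no match yet)
Bit 11: prefix='11' (no match yet)
Bit 12: prefix='110' -> emit 'g', reset
Bit 13: prefix='1' (no match yet)
Bit 14: prefix='11' (no match yet)
Bit 15: prefix='110' -> emit 'g', reset
Bit 16: prefix='1' (no match yet)
Bit 17: prefix='10' -> emit 'd', reset
Bit 18: prefix='1' (no match yet)
Bit 19: prefix='11' (no match yet)
Bit 20: prefix='111' -> emit 'l', reset

Answer: ggeeggdl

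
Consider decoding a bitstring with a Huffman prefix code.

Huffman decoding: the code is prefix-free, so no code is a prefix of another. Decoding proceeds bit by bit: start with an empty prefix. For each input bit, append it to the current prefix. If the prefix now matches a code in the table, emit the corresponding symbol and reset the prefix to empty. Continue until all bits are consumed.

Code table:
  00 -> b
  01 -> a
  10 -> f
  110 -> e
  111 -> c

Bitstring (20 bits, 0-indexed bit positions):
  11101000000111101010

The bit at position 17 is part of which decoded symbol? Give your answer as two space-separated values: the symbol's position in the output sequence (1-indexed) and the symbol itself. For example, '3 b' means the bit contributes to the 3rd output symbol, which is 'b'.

Bit 0: prefix='1' (no match yet)
Bit 1: prefix='11' (no match yet)
Bit 2: prefix='111' -> emit 'c', reset
Bit 3: prefix='0' (no match yet)
Bit 4: prefix='01' -> emit 'a', reset
Bit 5: prefix='0' (no match yet)
Bit 6: prefix='00' -> emit 'b', reset
Bit 7: prefix='0' (no match yet)
Bit 8: prefix='00' -> emit 'b', reset
Bit 9: prefix='0' (no match yet)
Bit 10: prefix='00' -> emit 'b', reset
Bit 11: prefix='1' (no match yet)
Bit 12: prefix='11' (no match yet)
Bit 13: prefix='111' -> emit 'c', reset
Bit 14: prefix='1' (no match yet)
Bit 15: prefix='10' -> emit 'f', reset
Bit 16: prefix='1' (no match yet)
Bit 17: prefix='10' -> emit 'f', reset
Bit 18: prefix='1' (no match yet)
Bit 19: prefix='10' -> emit 'f', reset

Answer: 8 f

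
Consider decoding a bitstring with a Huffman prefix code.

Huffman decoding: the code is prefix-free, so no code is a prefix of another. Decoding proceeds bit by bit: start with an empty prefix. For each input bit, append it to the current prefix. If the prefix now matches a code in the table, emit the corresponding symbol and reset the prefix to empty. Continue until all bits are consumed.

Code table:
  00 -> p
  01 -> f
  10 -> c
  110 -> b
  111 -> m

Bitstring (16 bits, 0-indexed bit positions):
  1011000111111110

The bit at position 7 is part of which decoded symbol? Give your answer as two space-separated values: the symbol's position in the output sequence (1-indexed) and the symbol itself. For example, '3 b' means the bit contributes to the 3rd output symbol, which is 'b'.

Bit 0: prefix='1' (no match yet)
Bit 1: prefix='10' -> emit 'c', reset
Bit 2: prefix='1' (no match yet)
Bit 3: prefix='11' (no match yet)
Bit 4: prefix='110' -> emit 'b', reset
Bit 5: prefix='0' (no match yet)
Bit 6: prefix='00' -> emit 'p', reset
Bit 7: prefix='1' (no match yet)
Bit 8: prefix='11' (no match yet)
Bit 9: prefix='111' -> emit 'm', reset
Bit 10: prefix='1' (no match yet)
Bit 11: prefix='11' (no match yet)

Answer: 4 m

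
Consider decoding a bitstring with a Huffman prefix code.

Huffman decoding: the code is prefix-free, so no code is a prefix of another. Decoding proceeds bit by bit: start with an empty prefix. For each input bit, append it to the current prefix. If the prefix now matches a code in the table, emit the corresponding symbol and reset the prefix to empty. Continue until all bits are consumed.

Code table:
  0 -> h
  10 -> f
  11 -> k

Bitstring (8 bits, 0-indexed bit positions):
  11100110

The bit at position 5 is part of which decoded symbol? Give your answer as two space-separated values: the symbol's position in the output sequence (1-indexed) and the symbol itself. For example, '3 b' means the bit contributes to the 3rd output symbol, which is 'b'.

Bit 0: prefix='1' (no match yet)
Bit 1: prefix='11' -> emit 'k', reset
Bit 2: prefix='1' (no match yet)
Bit 3: prefix='10' -> emit 'f', reset
Bit 4: prefix='0' -> emit 'h', reset
Bit 5: prefix='1' (no match yet)
Bit 6: prefix='11' -> emit 'k', reset
Bit 7: prefix='0' -> emit 'h', reset

Answer: 4 k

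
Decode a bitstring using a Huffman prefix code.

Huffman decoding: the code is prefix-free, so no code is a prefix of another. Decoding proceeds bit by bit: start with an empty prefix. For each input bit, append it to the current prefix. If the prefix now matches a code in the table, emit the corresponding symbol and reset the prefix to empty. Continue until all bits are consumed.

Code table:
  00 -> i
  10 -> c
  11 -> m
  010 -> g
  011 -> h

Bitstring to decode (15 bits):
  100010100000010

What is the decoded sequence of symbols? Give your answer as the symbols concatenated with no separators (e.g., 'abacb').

Bit 0: prefix='1' (no match yet)
Bit 1: prefix='10' -> emit 'c', reset
Bit 2: prefix='0' (no match yet)
Bit 3: prefix='00' -> emit 'i', reset
Bit 4: prefix='1' (no match yet)
Bit 5: prefix='10' -> emit 'c', reset
Bit 6: prefix='1' (no match yet)
Bit 7: prefix='10' -> emit 'c', reset
Bit 8: prefix='0' (no match yet)
Bit 9: prefix='00' -> emit 'i', reset
Bit 10: prefix='0' (no match yet)
Bit 11: prefix='00' -> emit 'i', reset
Bit 12: prefix='0' (no match yet)
Bit 13: prefix='01' (no match yet)
Bit 14: prefix='010' -> emit 'g', reset

Answer: cicciig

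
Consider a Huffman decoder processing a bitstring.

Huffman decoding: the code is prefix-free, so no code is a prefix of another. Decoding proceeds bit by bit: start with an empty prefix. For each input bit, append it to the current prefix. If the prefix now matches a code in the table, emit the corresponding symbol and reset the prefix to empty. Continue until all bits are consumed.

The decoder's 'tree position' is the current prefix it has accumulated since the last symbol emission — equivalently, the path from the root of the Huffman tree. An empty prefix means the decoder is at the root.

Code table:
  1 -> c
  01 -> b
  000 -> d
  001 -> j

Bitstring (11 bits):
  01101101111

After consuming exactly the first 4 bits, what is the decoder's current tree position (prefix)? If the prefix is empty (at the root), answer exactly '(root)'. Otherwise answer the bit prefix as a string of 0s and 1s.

Bit 0: prefix='0' (no match yet)
Bit 1: prefix='01' -> emit 'b', reset
Bit 2: prefix='1' -> emit 'c', reset
Bit 3: prefix='0' (no match yet)

Answer: 0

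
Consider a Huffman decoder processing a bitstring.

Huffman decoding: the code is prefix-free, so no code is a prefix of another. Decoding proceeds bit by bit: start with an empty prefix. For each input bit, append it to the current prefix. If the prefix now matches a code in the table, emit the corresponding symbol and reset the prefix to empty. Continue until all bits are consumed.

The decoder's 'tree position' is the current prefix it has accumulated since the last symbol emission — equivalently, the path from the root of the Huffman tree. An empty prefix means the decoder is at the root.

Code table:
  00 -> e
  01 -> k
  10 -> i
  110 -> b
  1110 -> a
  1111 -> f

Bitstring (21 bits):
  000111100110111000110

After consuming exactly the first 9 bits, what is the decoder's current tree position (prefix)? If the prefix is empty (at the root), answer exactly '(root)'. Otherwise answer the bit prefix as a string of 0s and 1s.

Bit 0: prefix='0' (no match yet)
Bit 1: prefix='00' -> emit 'e', reset
Bit 2: prefix='0' (no match yet)
Bit 3: prefix='01' -> emit 'k', reset
Bit 4: prefix='1' (no match yet)
Bit 5: prefix='11' (no match yet)
Bit 6: prefix='111' (no match yet)
Bit 7: prefix='1110' -> emit 'a', reset
Bit 8: prefix='0' (no match yet)

Answer: 0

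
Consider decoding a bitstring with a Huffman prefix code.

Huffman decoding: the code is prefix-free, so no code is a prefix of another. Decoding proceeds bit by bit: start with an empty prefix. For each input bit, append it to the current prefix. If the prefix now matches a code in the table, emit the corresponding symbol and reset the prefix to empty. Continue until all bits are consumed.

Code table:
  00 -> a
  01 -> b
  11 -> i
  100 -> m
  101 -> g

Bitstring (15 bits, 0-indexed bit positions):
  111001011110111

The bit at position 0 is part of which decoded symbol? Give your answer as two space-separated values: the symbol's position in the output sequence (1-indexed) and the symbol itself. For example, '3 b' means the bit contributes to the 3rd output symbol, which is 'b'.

Bit 0: prefix='1' (no match yet)
Bit 1: prefix='11' -> emit 'i', reset
Bit 2: prefix='1' (no match yet)
Bit 3: prefix='10' (no match yet)
Bit 4: prefix='100' -> emit 'm', reset

Answer: 1 i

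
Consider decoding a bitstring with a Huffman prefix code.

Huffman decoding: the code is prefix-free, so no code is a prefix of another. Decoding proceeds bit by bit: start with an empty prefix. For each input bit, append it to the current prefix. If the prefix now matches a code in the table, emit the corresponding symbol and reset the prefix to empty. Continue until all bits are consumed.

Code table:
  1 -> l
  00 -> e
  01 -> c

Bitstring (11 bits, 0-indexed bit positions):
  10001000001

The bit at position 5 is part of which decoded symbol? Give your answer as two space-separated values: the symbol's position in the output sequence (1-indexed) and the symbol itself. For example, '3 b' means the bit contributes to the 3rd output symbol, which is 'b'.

Bit 0: prefix='1' -> emit 'l', reset
Bit 1: prefix='0' (no match yet)
Bit 2: prefix='00' -> emit 'e', reset
Bit 3: prefix='0' (no match yet)
Bit 4: prefix='01' -> emit 'c', reset
Bit 5: prefix='0' (no match yet)
Bit 6: prefix='00' -> emit 'e', reset
Bit 7: prefix='0' (no match yet)
Bit 8: prefix='00' -> emit 'e', reset
Bit 9: prefix='0' (no match yet)

Answer: 4 e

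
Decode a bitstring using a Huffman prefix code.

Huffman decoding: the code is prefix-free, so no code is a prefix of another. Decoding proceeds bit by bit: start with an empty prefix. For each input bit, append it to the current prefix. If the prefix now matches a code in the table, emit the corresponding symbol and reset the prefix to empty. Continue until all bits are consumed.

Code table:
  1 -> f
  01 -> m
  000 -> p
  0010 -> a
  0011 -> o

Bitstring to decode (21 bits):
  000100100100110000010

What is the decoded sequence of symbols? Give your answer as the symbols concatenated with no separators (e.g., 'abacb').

Answer: pfamopa

Derivation:
Bit 0: prefix='0' (no match yet)
Bit 1: prefix='00' (no match yet)
Bit 2: prefix='000' -> emit 'p', reset
Bit 3: prefix='1' -> emit 'f', reset
Bit 4: prefix='0' (no match yet)
Bit 5: prefix='00' (no match yet)
Bit 6: prefix='001' (no match yet)
Bit 7: prefix='0010' -> emit 'a', reset
Bit 8: prefix='0' (no match yet)
Bit 9: prefix='01' -> emit 'm', reset
Bit 10: prefix='0' (no match yet)
Bit 11: prefix='00' (no match yet)
Bit 12: prefix='001' (no match yet)
Bit 13: prefix='0011' -> emit 'o', reset
Bit 14: prefix='0' (no match yet)
Bit 15: prefix='00' (no match yet)
Bit 16: prefix='000' -> emit 'p', reset
Bit 17: prefix='0' (no match yet)
Bit 18: prefix='00' (no match yet)
Bit 19: prefix='001' (no match yet)
Bit 20: prefix='0010' -> emit 'a', reset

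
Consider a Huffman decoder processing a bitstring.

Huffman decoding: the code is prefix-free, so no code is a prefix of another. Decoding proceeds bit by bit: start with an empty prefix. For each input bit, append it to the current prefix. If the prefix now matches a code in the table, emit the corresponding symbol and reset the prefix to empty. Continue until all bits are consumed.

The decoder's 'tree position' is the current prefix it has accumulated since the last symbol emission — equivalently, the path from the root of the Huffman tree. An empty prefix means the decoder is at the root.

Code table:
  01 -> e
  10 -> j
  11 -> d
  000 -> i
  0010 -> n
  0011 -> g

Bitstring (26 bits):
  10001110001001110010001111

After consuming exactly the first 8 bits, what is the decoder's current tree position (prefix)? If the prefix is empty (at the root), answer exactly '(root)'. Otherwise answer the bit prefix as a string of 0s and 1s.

Bit 0: prefix='1' (no match yet)
Bit 1: prefix='10' -> emit 'j', reset
Bit 2: prefix='0' (no match yet)
Bit 3: prefix='00' (no match yet)
Bit 4: prefix='001' (no match yet)
Bit 5: prefix='0011' -> emit 'g', reset
Bit 6: prefix='1' (no match yet)
Bit 7: prefix='10' -> emit 'j', reset

Answer: (root)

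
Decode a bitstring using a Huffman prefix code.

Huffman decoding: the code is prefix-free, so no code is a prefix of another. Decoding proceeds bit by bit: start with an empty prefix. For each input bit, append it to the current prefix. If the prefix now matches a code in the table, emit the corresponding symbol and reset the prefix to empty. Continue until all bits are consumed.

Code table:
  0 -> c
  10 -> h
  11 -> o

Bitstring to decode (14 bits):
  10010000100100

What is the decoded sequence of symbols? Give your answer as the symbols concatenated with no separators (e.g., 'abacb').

Answer: hchccchchc

Derivation:
Bit 0: prefix='1' (no match yet)
Bit 1: prefix='10' -> emit 'h', reset
Bit 2: prefix='0' -> emit 'c', reset
Bit 3: prefix='1' (no match yet)
Bit 4: prefix='10' -> emit 'h', reset
Bit 5: prefix='0' -> emit 'c', reset
Bit 6: prefix='0' -> emit 'c', reset
Bit 7: prefix='0' -> emit 'c', reset
Bit 8: prefix='1' (no match yet)
Bit 9: prefix='10' -> emit 'h', reset
Bit 10: prefix='0' -> emit 'c', reset
Bit 11: prefix='1' (no match yet)
Bit 12: prefix='10' -> emit 'h', reset
Bit 13: prefix='0' -> emit 'c', reset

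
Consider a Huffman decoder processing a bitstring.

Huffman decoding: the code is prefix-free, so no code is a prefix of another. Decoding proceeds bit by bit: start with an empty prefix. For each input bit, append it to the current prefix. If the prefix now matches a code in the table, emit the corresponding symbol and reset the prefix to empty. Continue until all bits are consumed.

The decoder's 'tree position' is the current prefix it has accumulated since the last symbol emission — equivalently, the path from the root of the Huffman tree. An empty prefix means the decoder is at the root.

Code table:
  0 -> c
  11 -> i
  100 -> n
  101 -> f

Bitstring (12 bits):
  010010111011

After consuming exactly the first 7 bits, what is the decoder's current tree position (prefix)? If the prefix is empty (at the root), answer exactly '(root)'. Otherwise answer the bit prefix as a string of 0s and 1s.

Answer: (root)

Derivation:
Bit 0: prefix='0' -> emit 'c', reset
Bit 1: prefix='1' (no match yet)
Bit 2: prefix='10' (no match yet)
Bit 3: prefix='100' -> emit 'n', reset
Bit 4: prefix='1' (no match yet)
Bit 5: prefix='10' (no match yet)
Bit 6: prefix='101' -> emit 'f', reset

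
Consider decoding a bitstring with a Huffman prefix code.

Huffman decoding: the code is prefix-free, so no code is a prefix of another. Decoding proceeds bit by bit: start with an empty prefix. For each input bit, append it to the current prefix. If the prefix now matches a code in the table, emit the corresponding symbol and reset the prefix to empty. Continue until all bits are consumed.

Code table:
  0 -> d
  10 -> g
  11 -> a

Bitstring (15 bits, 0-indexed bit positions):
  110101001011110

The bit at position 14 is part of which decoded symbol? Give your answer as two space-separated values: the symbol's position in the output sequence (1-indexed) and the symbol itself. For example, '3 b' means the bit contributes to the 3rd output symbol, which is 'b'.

Answer: 9 d

Derivation:
Bit 0: prefix='1' (no match yet)
Bit 1: prefix='11' -> emit 'a', reset
Bit 2: prefix='0' -> emit 'd', reset
Bit 3: prefix='1' (no match yet)
Bit 4: prefix='10' -> emit 'g', reset
Bit 5: prefix='1' (no match yet)
Bit 6: prefix='10' -> emit 'g', reset
Bit 7: prefix='0' -> emit 'd', reset
Bit 8: prefix='1' (no match yet)
Bit 9: prefix='10' -> emit 'g', reset
Bit 10: prefix='1' (no match yet)
Bit 11: prefix='11' -> emit 'a', reset
Bit 12: prefix='1' (no match yet)
Bit 13: prefix='11' -> emit 'a', reset
Bit 14: prefix='0' -> emit 'd', reset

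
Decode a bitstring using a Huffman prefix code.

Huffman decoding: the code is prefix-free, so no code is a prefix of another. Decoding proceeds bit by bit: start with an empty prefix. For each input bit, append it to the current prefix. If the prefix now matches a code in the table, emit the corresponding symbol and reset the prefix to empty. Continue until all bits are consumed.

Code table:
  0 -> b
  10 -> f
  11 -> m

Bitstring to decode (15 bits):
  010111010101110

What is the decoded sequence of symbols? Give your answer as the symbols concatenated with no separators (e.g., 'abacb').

Answer: bfmfffmf

Derivation:
Bit 0: prefix='0' -> emit 'b', reset
Bit 1: prefix='1' (no match yet)
Bit 2: prefix='10' -> emit 'f', reset
Bit 3: prefix='1' (no match yet)
Bit 4: prefix='11' -> emit 'm', reset
Bit 5: prefix='1' (no match yet)
Bit 6: prefix='10' -> emit 'f', reset
Bit 7: prefix='1' (no match yet)
Bit 8: prefix='10' -> emit 'f', reset
Bit 9: prefix='1' (no match yet)
Bit 10: prefix='10' -> emit 'f', reset
Bit 11: prefix='1' (no match yet)
Bit 12: prefix='11' -> emit 'm', reset
Bit 13: prefix='1' (no match yet)
Bit 14: prefix='10' -> emit 'f', reset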